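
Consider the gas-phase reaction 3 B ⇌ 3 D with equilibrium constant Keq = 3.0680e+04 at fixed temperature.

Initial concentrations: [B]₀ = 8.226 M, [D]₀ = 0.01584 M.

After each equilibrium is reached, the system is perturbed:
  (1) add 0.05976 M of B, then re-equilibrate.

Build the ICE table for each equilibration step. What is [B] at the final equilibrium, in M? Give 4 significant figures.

Q₀ = 7.1400e-09 vs Keq = 3.0680e+04 ⇒ Q<K, forward
Step 1:
                   B          D
  Initial      8.226    0.01584
  Change      -7.971      7.971
  Equil       0.2551      7.987
  solve Keq expr → x = 2.657; check Q = 3.0680e+04
Then add 0.05976 M of B.
Step 2:
                   B          D
  Initial     0.3149      7.987
  Change    -0.05791    0.05791
  Equil        0.257      8.045
  solve Keq expr → x = 0.0193; check Q = 3.0680e+04

[B]_eq = 0.257 M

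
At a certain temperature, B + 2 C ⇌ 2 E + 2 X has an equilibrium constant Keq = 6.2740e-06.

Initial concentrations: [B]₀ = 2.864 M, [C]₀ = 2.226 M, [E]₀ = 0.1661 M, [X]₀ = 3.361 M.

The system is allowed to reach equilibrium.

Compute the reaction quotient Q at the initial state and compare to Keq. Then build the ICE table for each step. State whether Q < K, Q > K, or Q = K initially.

Q₀ = 0.02196 vs Keq = 6.2740e-06 ⇒ Q>K, reverse
Step 1:
                  B         C         E         X
  I           2.864     2.226    0.1661     3.361
  C         0.08144    0.1629   -0.1629   -0.1629
  E           2.945     2.389  0.003211     3.198
  solve Keq expr → x = -0.08144; check Q = 6.2740e-06

Q₀ = 0.02196; Q > K (proceeds reverse)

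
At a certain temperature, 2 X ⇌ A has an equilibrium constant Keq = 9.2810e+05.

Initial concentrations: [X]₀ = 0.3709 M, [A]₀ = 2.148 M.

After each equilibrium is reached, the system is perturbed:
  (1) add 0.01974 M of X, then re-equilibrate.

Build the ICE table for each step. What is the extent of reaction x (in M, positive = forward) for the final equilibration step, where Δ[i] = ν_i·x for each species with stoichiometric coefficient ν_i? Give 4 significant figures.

Q₀ = 15.61 vs Keq = 9.2810e+05 ⇒ Q<K, forward
Step 1:
                   X          A
  Initial     0.3709      2.148
  Change     -0.3693     0.1847
  Equil     0.001585      2.333
  solve Keq expr → x = 0.1847; check Q = 9.2810e+05
Then add 0.01974 M of X.
Step 2:
                   X          A
  Initial    0.02133      2.333
  Change    -0.01974   0.009868
  Equil     0.001589      2.343
  solve Keq expr → x = 0.009868; check Q = 9.2810e+05

x = 0.009868 M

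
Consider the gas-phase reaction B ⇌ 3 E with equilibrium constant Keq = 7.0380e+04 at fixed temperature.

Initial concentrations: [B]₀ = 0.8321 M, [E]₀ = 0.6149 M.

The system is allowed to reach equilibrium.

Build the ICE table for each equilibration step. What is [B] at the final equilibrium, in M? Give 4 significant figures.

[B]_eq = 4.2736e-04 M

Q₀ = 0.2794 vs Keq = 7.0380e+04 ⇒ Q<K, forward
Step 1:
                   B          E
  Initial     0.8321     0.6149
  Change     -0.8317      2.495
  Equil   4.2736e-04       3.11
  solve Keq expr → x = 0.8317; check Q = 7.0380e+04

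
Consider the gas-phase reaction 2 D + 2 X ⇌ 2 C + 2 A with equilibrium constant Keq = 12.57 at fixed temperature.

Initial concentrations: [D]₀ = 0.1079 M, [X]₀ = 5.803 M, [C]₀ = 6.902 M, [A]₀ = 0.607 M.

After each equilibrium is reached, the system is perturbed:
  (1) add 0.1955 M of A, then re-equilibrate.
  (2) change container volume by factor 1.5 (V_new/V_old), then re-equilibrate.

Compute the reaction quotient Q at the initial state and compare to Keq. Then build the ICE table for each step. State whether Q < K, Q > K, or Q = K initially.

Q₀ = 44.77 vs Keq = 12.57 ⇒ Q>K, reverse
Step 1:
                  D         X         C         A
  init       0.1079     5.803     6.902     0.607
  Δ         0.06877   0.06877  -0.06877  -0.06877
  eq         0.1767     5.872     6.833    0.5382
  solve Keq expr → x = -0.03438; check Q = 12.57
Then add 0.1955 M of A.
Step 2:
                  D         X         C         A
  init       0.1767     5.872     6.833    0.7337
  Δ         0.04586   0.04586  -0.04586  -0.04586
  eq         0.2225     5.918     6.787    0.6879
  solve Keq expr → x = -0.02293; check Q = 12.57
Then change container volume by factor 1.5 (V_new/V_old).
Step 3:
                  D         X         C         A
  init       0.1484     3.945     4.525    0.4586
  Δ               0         0         0         0
  eq         0.1484     3.945     4.525    0.4586
  solve Keq expr → x = 0; check Q = 12.57

Q₀ = 44.77; Q > K (proceeds reverse)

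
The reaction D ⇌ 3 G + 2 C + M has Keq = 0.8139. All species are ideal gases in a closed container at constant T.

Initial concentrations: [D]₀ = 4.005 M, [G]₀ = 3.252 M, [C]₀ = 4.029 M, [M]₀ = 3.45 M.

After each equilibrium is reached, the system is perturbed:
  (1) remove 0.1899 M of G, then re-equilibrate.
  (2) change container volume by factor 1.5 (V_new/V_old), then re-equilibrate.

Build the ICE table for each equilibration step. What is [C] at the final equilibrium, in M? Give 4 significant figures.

Q₀ = 480.9 vs Keq = 0.8139 ⇒ Q>K, reverse
Step 1:
                    D           G           C           M
  I             4.005       3.252       4.029        3.45
  C            0.8636      -2.591      -1.727     -0.8636
  E             4.869      0.6613       2.302       2.586
  solve Keq expr → x = -0.8636; check Q = 0.8139
Then remove 0.1899 M of G.
Step 2:
                    D           G           C           M
  I             4.869      0.4714       2.302       2.586
  C          -0.05435      0.1631      0.1087     0.05435
  E             4.814      0.6344       2.411       2.641
  solve Keq expr → x = 0.05435; check Q = 0.8139
Then change container volume by factor 1.5 (V_new/V_old).
Step 3:
                    D           G           C           M
  I             3.209      0.4229       1.607       1.761
  C           -0.1064      0.3191      0.2127      0.1064
  E             3.103       0.742        1.82       1.867
  solve Keq expr → x = 0.1064; check Q = 0.8139

[C]_eq = 1.82 M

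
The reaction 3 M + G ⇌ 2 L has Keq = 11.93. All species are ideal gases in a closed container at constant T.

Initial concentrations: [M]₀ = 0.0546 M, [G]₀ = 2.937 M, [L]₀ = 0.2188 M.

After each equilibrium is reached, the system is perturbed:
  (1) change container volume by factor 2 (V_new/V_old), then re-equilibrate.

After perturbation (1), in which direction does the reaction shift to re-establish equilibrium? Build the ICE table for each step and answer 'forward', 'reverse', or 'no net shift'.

Direction: reverse

Q₀ = 100.1 vs Keq = 11.93 ⇒ Q>K, reverse
Step 1:
                    M           G           L
  Initial      0.0546       2.937      0.2188
  Change      0.04565     0.01522    -0.03043
  Equil        0.1002       2.952      0.1884
  solve Keq expr → x = -0.01522; check Q = 11.93
Then change container volume by factor 2 (V_new/V_old).
Step 2:
                    M           G           L
  Initial     0.05012       1.476     0.09418
  Change      0.02117    0.007056    -0.01411
  Equil       0.07129       1.483     0.08007
  solve Keq expr → x = -0.007056; check Q = 11.93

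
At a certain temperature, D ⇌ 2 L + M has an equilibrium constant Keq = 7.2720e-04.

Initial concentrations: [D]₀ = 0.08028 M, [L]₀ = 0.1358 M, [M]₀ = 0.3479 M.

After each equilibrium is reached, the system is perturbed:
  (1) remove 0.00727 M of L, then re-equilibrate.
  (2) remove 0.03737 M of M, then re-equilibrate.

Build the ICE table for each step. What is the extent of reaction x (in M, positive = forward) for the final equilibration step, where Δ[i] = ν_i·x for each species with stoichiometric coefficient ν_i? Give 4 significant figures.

Q₀ = 0.07992 vs Keq = 7.2720e-04 ⇒ Q>K, reverse
Step 1:
                  D         L         M
  init      0.08028    0.1358    0.3479
  Δ         0.05856   -0.1171  -0.05856
  eq         0.1388   0.01868    0.2893
  solve Keq expr → x = -0.05856; check Q = 7.2720e-04
Then remove 0.00727 M of L.
Step 2:
                  D         L         M
  init       0.1388   0.01141    0.2893
  Δ       -0.003463  0.006926  0.003463
  eq         0.1354   0.01834    0.2928
  solve Keq expr → x = 0.003463; check Q = 7.2720e-04
Then remove 0.03737 M of M.
Step 3:
                  D         L         M
  init       0.1354   0.01834    0.2554
  Δ       -6.1375e-04  0.001227 6.1375e-04
  eq         0.1348   0.01956     0.256
  solve Keq expr → x = 6.1375e-04; check Q = 7.2720e-04

x = 6.1375e-04 M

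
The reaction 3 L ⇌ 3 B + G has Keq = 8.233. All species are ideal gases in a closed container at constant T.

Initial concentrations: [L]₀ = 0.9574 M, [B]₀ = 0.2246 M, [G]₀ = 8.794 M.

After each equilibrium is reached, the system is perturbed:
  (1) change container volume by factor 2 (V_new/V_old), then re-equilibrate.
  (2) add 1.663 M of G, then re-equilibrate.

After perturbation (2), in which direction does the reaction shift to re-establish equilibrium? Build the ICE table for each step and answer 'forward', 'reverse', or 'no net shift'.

Direction: reverse

Q₀ = 0.1135 vs Keq = 8.233 ⇒ Q<K, forward
Step 1:
                    L           B           G
  init         0.9574      0.2246       8.794
  Δ           -0.3586      0.3586      0.1195
  eq           0.5988      0.5832       8.914
  solve Keq expr → x = 0.1195; check Q = 8.233
Then change container volume by factor 2 (V_new/V_old).
Step 2:
                    L           B           G
  init         0.2994      0.2916       4.457
  Δ          -0.03391     0.03391      0.0113
  eq           0.2655      0.3255       4.468
  solve Keq expr → x = 0.0113; check Q = 8.233
Then add 1.663 M of G.
Step 3:
                    L           B           G
  init         0.2655      0.3255       6.131
  Δ           0.01545    -0.01545    -0.00515
  eq            0.281        0.31       6.126
  solve Keq expr → x = -0.00515; check Q = 8.233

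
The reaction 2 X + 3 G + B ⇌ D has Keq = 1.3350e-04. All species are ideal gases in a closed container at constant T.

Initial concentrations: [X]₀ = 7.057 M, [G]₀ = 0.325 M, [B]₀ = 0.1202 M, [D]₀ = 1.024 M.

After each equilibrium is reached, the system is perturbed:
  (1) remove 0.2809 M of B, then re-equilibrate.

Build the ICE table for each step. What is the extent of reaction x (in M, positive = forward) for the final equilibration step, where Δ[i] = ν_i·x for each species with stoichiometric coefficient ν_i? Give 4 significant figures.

Q₀ = 4.983 vs Keq = 1.3350e-04 ⇒ Q>K, reverse
Step 1:
                  X         G         B         D
  I           7.057     0.325    0.1202     1.024
  C           1.639     2.458    0.8195   -0.8195
  E           8.696     2.783    0.9397    0.2045
  solve Keq expr → x = -0.8195; check Q = 1.3350e-04
Then remove 0.2809 M of B.
Step 2:
                  X         G         B         D
  I           8.696     2.783    0.6588    0.2045
  C         0.06791    0.1019   0.03395  -0.03395
  E           8.764     2.885    0.6927    0.1706
  solve Keq expr → x = -0.03395; check Q = 1.3350e-04

x = -0.03395 M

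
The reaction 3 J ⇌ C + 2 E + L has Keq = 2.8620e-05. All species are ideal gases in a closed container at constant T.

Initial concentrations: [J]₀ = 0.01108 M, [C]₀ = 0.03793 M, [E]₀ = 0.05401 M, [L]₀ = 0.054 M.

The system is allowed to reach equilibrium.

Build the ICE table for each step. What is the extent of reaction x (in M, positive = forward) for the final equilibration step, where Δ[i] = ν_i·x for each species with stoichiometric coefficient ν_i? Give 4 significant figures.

x = -0.0239 M

Q₀ = 4.392 vs Keq = 2.8620e-05 ⇒ Q>K, reverse
Step 1:
                  J         C         E         L
  Initial   0.01108   0.03793   0.05401     0.054
  Change    0.07171   -0.0239  -0.04781   -0.0239
  Equil     0.08279   0.01403  0.006203    0.0301
  solve Keq expr → x = -0.0239; check Q = 2.8620e-05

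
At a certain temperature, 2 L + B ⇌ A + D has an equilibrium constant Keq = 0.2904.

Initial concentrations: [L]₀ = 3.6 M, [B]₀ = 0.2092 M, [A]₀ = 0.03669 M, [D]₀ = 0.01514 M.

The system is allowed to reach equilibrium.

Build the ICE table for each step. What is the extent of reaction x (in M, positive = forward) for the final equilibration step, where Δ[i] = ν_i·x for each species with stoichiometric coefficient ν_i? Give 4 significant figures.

Q₀ = 2.0488e-04 vs Keq = 0.2904 ⇒ Q<K, forward
Step 1:
                  L         B         A         D
  Initial       3.6    0.2092   0.03669   0.01514
  Change    -0.3865   -0.1932    0.1932    0.1932
  Equil       3.214   0.01597    0.2299    0.2084
  solve Keq expr → x = 0.1932; check Q = 0.2904

x = 0.1932 M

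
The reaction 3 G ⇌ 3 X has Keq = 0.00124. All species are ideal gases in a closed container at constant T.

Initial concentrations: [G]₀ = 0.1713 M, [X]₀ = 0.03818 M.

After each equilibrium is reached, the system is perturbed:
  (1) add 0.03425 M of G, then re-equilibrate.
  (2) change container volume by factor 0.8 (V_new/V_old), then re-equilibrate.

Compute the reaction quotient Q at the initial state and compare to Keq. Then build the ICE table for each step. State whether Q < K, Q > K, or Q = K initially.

Q₀ = 0.01107; Q > K (proceeds reverse)

Q₀ = 0.01107 vs Keq = 0.00124 ⇒ Q>K, reverse
Step 1:
                    G           X
  I            0.1713     0.03818
  C           0.01786    -0.01786
  E            0.1892     0.02032
  solve Keq expr → x = -0.005953; check Q = 0.00124
Then add 0.03425 M of G.
Step 2:
                    G           X
  I            0.2234     0.02032
  C         -0.003323    0.003323
  E            0.2201     0.02364
  solve Keq expr → x = 0.001108; check Q = 0.00124
Then change container volume by factor 0.8 (V_new/V_old).
Step 3:
                    G           X
  I            0.2751     0.02956
  C                 0           0
  E            0.2751     0.02956
  solve Keq expr → x = 0; check Q = 0.00124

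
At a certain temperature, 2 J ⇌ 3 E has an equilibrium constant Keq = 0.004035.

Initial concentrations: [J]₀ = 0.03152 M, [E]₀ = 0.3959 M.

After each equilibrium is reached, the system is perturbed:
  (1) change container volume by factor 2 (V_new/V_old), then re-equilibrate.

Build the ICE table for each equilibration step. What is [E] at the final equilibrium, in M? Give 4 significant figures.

[E]_eq = 0.03909 M

Q₀ = 62.46 vs Keq = 0.004035 ⇒ Q>K, reverse
Step 1:
                   J          E
  I          0.03152     0.3959
  C           0.2215    -0.3322
  E            0.253    0.06368
  solve Keq expr → x = -0.1107; check Q = 0.004035
Then change container volume by factor 2 (V_new/V_old).
Step 2:
                   J          E
  I           0.1265    0.03184
  C        -0.004832   0.007248
  E           0.1217    0.03909
  solve Keq expr → x = 0.002416; check Q = 0.004035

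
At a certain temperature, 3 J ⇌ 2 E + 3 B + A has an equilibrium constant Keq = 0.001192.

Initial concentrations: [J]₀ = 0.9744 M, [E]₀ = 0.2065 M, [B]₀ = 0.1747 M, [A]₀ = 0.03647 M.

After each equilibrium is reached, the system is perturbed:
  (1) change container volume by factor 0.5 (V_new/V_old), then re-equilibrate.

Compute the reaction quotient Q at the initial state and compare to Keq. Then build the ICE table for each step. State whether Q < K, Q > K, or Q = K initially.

Q₀ = 8.9628e-06 vs Keq = 0.001192 ⇒ Q<K, forward
Step 1:
                  J         E         B         A
  Initial    0.9744    0.2065    0.1747   0.03647
  Change    -0.1935     0.129    0.1935   0.06451
  Equil      0.7809    0.3355    0.3682     0.101
  solve Keq expr → x = 0.06451; check Q = 0.001192
Then change container volume by factor 0.5 (V_new/V_old).
Step 2:
                  J         E         B         A
  Initial     1.562     0.671    0.7365     0.202
  Change     0.1937   -0.1292   -0.1937  -0.06458
  Equil       1.755    0.5419    0.5427    0.1374
  solve Keq expr → x = -0.06458; check Q = 0.001192

Q₀ = 8.9628e-06; Q < K (proceeds forward)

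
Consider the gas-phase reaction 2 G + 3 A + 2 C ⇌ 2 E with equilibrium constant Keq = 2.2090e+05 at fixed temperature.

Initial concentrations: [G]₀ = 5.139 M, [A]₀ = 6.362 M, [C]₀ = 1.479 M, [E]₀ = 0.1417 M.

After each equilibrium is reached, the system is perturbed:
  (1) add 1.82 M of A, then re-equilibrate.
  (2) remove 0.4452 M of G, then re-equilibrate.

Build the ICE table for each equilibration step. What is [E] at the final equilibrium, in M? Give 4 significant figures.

Q₀ = 1.3498e-06 vs Keq = 2.2090e+05 ⇒ Q<K, forward
Step 1:
                    G           A           C           E
  Initial       5.139       6.362       1.479      0.1417
  Change       -1.479      -2.218      -1.479       1.479
  Equil          3.66       4.144  1.1169e-04       1.621
  solve Keq expr → x = 0.7394; check Q = 2.2090e+05
Then add 1.82 M of A.
Step 2:
                    G           A           C           E
  Initial        3.66       5.964  1.1169e-04       1.621
  Change  -4.6997e-05 -7.0496e-05 -4.6997e-05  4.6997e-05
  Equil          3.66       5.964  6.4690e-05       1.621
  solve Keq expr → x = 2.3499e-05; check Q = 2.2090e+05
Then remove 0.4452 M of G.
Step 3:
                    G           A           C           E
  Initial       3.215       5.964  6.4690e-05       1.621
  Change   8.9575e-06  1.3436e-05  8.9575e-06 -8.9575e-06
  Equil         3.215       5.964  7.3647e-05       1.621
  solve Keq expr → x = -4.4788e-06; check Q = 2.2090e+05

[E]_eq = 1.621 M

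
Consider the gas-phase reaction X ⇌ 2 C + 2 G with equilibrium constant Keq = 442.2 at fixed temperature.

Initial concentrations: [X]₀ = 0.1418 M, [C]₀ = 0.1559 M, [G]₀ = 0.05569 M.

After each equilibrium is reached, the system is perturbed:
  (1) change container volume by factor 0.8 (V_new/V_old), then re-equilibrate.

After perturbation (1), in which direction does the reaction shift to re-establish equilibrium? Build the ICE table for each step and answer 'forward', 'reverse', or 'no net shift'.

Q₀ = 5.3158e-04 vs Keq = 442.2 ⇒ Q<K, forward
Step 1:
                   X          C          G
  Initial     0.1418     0.1559    0.05569
  Change     -0.1417     0.2835     0.2835
  Equil   5.0233e-05     0.4394     0.3392
  solve Keq expr → x = 0.1417; check Q = 442.2
Then change container volume by factor 0.8 (V_new/V_old).
Step 2:
                   X          C          G
  Initial 6.2791e-05     0.5492      0.424
  Change  5.9725e-05 -1.1945e-04 -1.1945e-04
  Equil   1.2252e-04     0.5491     0.4239
  solve Keq expr → x = -5.9725e-05; check Q = 442.2

Direction: reverse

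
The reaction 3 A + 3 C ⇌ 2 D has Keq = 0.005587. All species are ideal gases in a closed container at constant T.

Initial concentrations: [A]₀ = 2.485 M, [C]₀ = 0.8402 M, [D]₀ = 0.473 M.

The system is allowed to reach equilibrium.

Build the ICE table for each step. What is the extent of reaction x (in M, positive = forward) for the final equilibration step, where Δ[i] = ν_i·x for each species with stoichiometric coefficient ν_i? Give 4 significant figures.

Q₀ = 0.02458 vs Keq = 0.005587 ⇒ Q>K, reverse
Step 1:
                  A         C         D
  Initial     2.485    0.8402     0.473
  Change     0.1932    0.1932   -0.1288
  Equil       2.678     1.033    0.3442
  solve Keq expr → x = -0.06441; check Q = 0.005587

x = -0.06441 M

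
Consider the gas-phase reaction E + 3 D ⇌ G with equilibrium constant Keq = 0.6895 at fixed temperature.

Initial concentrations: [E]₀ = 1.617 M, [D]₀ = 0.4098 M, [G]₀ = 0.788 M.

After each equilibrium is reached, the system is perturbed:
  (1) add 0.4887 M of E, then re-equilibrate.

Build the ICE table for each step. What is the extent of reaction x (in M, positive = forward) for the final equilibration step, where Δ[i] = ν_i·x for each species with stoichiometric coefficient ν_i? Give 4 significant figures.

Q₀ = 7.081 vs Keq = 0.6895 ⇒ Q>K, reverse
Step 1:
                  E         D         G
  init        1.617    0.4098     0.788
  Δ          0.1349    0.4048   -0.1349
  eq          1.752    0.8146    0.6531
  solve Keq expr → x = -0.1349; check Q = 0.6895
Then add 0.4887 M of E.
Step 2:
                  E         D         G
  init        2.241    0.8146    0.6531
  Δ        -0.01836  -0.05509   0.01836
  eq          2.222    0.7595    0.6714
  solve Keq expr → x = 0.01836; check Q = 0.6895

x = 0.01836 M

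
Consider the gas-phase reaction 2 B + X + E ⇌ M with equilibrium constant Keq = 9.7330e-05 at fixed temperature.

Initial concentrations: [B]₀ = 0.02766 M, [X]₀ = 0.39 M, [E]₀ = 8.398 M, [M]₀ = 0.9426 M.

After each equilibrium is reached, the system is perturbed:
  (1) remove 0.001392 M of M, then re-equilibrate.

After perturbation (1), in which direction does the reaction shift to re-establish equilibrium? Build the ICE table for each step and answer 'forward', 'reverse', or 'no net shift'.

Q₀ = 376.2 vs Keq = 9.7330e-05 ⇒ Q>K, reverse
Step 1:
                   B          X          E          M
  init       0.02766       0.39      8.398     0.9426
  Δ            1.876     0.9382     0.9382    -0.9382
  eq           1.904      1.328      9.336   0.004376
  solve Keq expr → x = -0.9382; check Q = 9.7330e-05
Then remove 0.001392 M of M.
Step 2:
                   B          X          E          M
  init         1.904      1.328      9.336   0.002984
  Δ        -0.002748  -0.001374  -0.001374   0.001374
  eq           1.901      1.327      9.335   0.004358
  solve Keq expr → x = 0.001374; check Q = 9.7330e-05

Direction: forward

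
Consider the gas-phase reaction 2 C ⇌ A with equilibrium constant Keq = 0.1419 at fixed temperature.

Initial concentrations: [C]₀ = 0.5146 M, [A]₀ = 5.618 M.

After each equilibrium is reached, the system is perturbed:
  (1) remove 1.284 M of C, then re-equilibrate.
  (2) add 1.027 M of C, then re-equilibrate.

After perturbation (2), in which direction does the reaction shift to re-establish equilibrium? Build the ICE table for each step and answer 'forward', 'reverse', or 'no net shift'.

Q₀ = 21.21 vs Keq = 0.1419 ⇒ Q>K, reverse
Step 1:
                   C          A
  init        0.5146      5.618
  Δ            4.395     -2.198
  eq            4.91       3.42
  solve Keq expr → x = -2.198; check Q = 0.1419
Then remove 1.284 M of C.
Step 2:
                   C          A
  init         3.626       3.42
  Δ           0.9358    -0.4679
  eq           4.561      2.953
  solve Keq expr → x = -0.4679; check Q = 0.1419
Then add 1.027 M of C.
Step 3:
                   C          A
  init         5.588      2.953
  Δ          -0.7471     0.3735
  eq           4.841      3.326
  solve Keq expr → x = 0.3735; check Q = 0.1419

Direction: forward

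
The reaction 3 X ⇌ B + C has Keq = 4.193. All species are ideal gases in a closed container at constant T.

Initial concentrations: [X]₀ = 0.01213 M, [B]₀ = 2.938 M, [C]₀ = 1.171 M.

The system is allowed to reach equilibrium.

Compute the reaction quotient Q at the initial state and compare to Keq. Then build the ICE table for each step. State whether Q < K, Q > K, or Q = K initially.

Q₀ = 1.9276e+06; Q > K (proceeds reverse)

Q₀ = 1.9276e+06 vs Keq = 4.193 ⇒ Q>K, reverse
Step 1:
                   X          B          C
  Initial    0.01213      2.938      1.171
  Change      0.8176    -0.2725    -0.2725
  Equil       0.8297      2.665     0.8985
  solve Keq expr → x = -0.2725; check Q = 4.193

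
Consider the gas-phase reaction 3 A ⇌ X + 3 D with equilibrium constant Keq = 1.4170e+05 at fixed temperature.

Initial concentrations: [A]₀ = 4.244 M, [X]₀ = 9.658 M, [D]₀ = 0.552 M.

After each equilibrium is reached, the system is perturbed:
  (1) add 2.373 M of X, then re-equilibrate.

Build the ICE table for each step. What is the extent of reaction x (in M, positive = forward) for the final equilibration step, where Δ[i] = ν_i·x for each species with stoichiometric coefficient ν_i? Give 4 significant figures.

x = -0.0042 M

Q₀ = 0.02125 vs Keq = 1.4170e+05 ⇒ Q<K, forward
Step 1:
                    A           X           D
  init          4.244       9.658       0.552
  Δ            -4.048       1.349       4.048
  eq           0.1963       11.01         4.6
  solve Keq expr → x = 1.349; check Q = 1.4170e+05
Then add 2.373 M of X.
Step 2:
                    A           X           D
  init         0.1963       13.38         4.6
  Δ            0.0126     -0.0042     -0.0126
  eq           0.2089       13.38       4.587
  solve Keq expr → x = -0.0042; check Q = 1.4170e+05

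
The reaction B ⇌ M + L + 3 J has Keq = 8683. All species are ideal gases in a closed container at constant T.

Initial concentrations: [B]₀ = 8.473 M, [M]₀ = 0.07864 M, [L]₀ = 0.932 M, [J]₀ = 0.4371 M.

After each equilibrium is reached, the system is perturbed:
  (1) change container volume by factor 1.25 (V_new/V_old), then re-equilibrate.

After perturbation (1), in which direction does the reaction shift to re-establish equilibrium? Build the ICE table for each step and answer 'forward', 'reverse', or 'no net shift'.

Direction: forward

Q₀ = 7.2238e-04 vs Keq = 8683 ⇒ Q<K, forward
Step 1:
                   B          M          L          J
  init         8.473    0.07864      0.932     0.4371
  Δ           -4.003      4.003      4.003      12.01
  eq            4.47      4.081      4.935      12.44
  solve Keq expr → x = 4.003; check Q = 8683
Then change container volume by factor 1.25 (V_new/V_old).
Step 2:
                   B          M          L          J
  init         3.576      3.265      3.948      9.956
  Δ          -0.5371     0.5371     0.5371      1.611
  eq           3.039      3.802      4.485      11.57
  solve Keq expr → x = 0.5371; check Q = 8683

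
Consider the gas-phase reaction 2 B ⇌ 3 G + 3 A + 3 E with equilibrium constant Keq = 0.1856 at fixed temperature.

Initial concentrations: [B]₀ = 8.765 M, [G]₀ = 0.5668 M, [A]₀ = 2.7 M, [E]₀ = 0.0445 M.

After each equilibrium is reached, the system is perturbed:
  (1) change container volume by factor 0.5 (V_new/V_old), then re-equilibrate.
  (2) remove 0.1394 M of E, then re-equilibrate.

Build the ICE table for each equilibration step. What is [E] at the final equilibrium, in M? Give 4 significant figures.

[E]_eq = 0.4079 M

Q₀ = 4.1111e-06 vs Keq = 0.1856 ⇒ Q<K, forward
Step 1:
                   B          G          A          E
  init         8.765     0.5668        2.7     0.0445
  Δ          -0.3871     0.5806     0.5806     0.5806
  eq           8.378      1.147      3.281     0.6251
  solve Keq expr → x = 0.1935; check Q = 0.1856
Then change container volume by factor 0.5 (V_new/V_old).
Step 2:
                   B          G          A          E
  init         16.76      2.295      6.561       1.25
  Δ           0.5369    -0.8053    -0.8053    -0.8053
  eq           17.29       1.49      5.756     0.4449
  solve Keq expr → x = -0.2684; check Q = 0.1856
Then remove 0.1394 M of E.
Step 3:
                   B          G          A          E
  init         17.29       1.49      5.756     0.3055
  Δ         -0.06828     0.1024     0.1024     0.1024
  eq           17.22      1.592      5.858     0.4079
  solve Keq expr → x = 0.03414; check Q = 0.1856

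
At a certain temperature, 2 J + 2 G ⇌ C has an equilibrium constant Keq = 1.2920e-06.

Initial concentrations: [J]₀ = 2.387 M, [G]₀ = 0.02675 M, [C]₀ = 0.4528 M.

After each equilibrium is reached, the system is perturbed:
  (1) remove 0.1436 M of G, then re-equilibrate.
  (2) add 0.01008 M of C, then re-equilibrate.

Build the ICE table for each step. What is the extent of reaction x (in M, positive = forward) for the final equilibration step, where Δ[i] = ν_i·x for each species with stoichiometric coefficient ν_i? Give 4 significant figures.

Q₀ = 111.1 vs Keq = 1.2920e-06 ⇒ Q>K, reverse
Step 1:
                   J          G          C
  Initial      2.387    0.02675     0.4528
  Change      0.9056     0.9056    -0.4528
  Equil        3.293     0.9323 1.2175e-05
  solve Keq expr → x = -0.4528; check Q = 1.2920e-06
Then remove 0.1436 M of G.
Step 2:
                   J          G          C
  Initial      3.293     0.7887 1.2175e-05
  Change  6.9229e-06 6.9229e-06 -3.4615e-06
  Equil        3.293     0.7887 8.7136e-06
  solve Keq expr → x = -3.4615e-06; check Q = 1.2920e-06
Then add 0.01008 M of C.
Step 3:
                   J          G          C
  Initial      3.293     0.7887    0.01009
  Change     0.02016    0.02016   -0.01008
  Equil        3.313     0.8089 9.2772e-06
  solve Keq expr → x = -0.01008; check Q = 1.2920e-06

x = -0.01008 M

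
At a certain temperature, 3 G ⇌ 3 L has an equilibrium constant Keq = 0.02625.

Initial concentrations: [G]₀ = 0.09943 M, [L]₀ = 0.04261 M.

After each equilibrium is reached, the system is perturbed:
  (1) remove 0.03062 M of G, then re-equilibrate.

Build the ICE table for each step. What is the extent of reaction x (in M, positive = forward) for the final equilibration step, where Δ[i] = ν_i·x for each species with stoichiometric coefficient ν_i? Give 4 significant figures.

Q₀ = 0.0787 vs Keq = 0.02625 ⇒ Q>K, reverse
Step 1:
                  G         L
  Initial   0.09943   0.04261
  Change    0.01007  -0.01007
  Equil      0.1095   0.03254
  solve Keq expr → x = -0.003356; check Q = 0.02625
Then remove 0.03062 M of G.
Step 2:
                  G         L
  Initial   0.07888   0.03254
  Change   0.007015 -0.007015
  Equil     0.08589   0.02553
  solve Keq expr → x = -0.002338; check Q = 0.02625

x = -0.002338 M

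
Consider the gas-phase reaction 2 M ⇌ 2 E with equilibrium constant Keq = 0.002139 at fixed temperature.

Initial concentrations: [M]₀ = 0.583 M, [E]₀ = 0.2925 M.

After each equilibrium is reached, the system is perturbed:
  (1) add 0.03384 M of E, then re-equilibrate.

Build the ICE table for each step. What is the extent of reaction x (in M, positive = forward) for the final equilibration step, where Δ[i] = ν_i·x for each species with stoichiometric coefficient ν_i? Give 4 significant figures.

x = -0.01617 M

Q₀ = 0.2517 vs Keq = 0.002139 ⇒ Q>K, reverse
Step 1:
                  M         E
  Initial     0.583    0.2925
  Change     0.2538   -0.2538
  Equil      0.8368    0.0387
  solve Keq expr → x = -0.1269; check Q = 0.002139
Then add 0.03384 M of E.
Step 2:
                  M         E
  Initial    0.8368   0.07254
  Change    0.03234  -0.03234
  Equil      0.8691    0.0402
  solve Keq expr → x = -0.01617; check Q = 0.002139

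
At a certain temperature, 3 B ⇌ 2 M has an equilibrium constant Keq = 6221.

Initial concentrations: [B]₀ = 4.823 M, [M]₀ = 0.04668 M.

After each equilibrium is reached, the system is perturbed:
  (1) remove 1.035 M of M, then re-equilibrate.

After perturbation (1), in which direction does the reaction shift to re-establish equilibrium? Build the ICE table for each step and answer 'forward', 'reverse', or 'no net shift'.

Q₀ = 1.9423e-05 vs Keq = 6221 ⇒ Q<K, forward
Step 1:
                   B          M
  I            4.823    0.04668
  C           -4.705      3.137
  E           0.1177      3.184
  solve Keq expr → x = 1.568; check Q = 6221
Then remove 1.035 M of M.
Step 2:
                   B          M
  I           0.1177      2.149
  C         -0.02664    0.01776
  E          0.09103      2.166
  solve Keq expr → x = 0.008878; check Q = 6221

Direction: forward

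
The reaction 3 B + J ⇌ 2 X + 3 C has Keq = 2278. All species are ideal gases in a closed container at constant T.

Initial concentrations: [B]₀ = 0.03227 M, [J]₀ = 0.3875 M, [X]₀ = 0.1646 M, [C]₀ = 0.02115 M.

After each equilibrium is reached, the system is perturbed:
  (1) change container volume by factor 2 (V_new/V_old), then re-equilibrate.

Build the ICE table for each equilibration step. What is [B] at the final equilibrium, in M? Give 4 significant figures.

Q₀ = 0.01968 vs Keq = 2278 ⇒ Q<K, forward
Step 1:
                    B           J           X           C
  init        0.03227      0.3875      0.1646     0.02115
  Δ          -0.03051    -0.01017     0.02034     0.03051
  eq         0.001764      0.3773      0.1849     0.05166
  solve Keq expr → x = 0.01017; check Q = 2278
Then change container volume by factor 2 (V_new/V_old).
Step 2:
                    B           J           X           C
  init     8.8176e-04      0.1887     0.09247     0.02583
  Δ       -1.7646e-04 -5.8818e-05  1.1764e-04  1.7646e-04
  eq       7.0531e-04      0.1886     0.09259       0.026
  solve Keq expr → x = 5.8818e-05; check Q = 2278

[B]_eq = 7.0531e-04 M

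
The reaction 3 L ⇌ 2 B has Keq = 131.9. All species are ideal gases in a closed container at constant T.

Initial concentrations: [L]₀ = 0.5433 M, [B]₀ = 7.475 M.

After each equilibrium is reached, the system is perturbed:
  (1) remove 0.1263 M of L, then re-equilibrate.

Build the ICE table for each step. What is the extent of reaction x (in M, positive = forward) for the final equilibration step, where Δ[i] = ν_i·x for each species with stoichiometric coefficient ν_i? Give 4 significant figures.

Q₀ = 348.4 vs Keq = 131.9 ⇒ Q>K, reverse
Step 1:
                   L          B
  Initial     0.5433      7.475
  Change      0.1988    -0.1326
  Equil       0.7421      7.342
  solve Keq expr → x = -0.06628; check Q = 131.9
Then remove 0.1263 M of L.
Step 2:
                   L          B
  Initial     0.6158      7.342
  Change      0.1209   -0.08057
  Equil       0.7367      7.262
  solve Keq expr → x = -0.04029; check Q = 131.9

x = -0.04029 M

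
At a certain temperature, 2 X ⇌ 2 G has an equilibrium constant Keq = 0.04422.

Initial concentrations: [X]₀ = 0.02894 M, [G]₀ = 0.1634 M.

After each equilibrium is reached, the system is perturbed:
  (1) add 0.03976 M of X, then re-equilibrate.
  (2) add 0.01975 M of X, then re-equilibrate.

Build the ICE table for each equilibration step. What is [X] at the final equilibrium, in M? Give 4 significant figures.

[X]_eq = 0.2081 M

Q₀ = 31.88 vs Keq = 0.04422 ⇒ Q>K, reverse
Step 1:
                   X          G
  init       0.02894     0.1634
  Δ             0.13      -0.13
  eq          0.1589    0.03342
  solve Keq expr → x = -0.06499; check Q = 0.04422
Then add 0.03976 M of X.
Step 2:
                   X          G
  init        0.1987    0.03342
  Δ        -0.006908   0.006908
  eq          0.1918    0.04033
  solve Keq expr → x = 0.003454; check Q = 0.04422
Then add 0.01975 M of X.
Step 3:
                   X          G
  init        0.2115    0.04033
  Δ        -0.003432   0.003432
  eq          0.2081    0.04376
  solve Keq expr → x = 0.001716; check Q = 0.04422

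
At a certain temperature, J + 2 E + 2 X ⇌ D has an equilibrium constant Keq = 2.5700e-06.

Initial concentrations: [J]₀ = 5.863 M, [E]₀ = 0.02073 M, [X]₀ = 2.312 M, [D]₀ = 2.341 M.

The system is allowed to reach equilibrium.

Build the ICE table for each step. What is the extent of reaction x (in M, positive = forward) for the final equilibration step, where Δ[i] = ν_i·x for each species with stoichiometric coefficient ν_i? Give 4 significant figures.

x = -2.319 M

Q₀ = 173.8 vs Keq = 2.5700e-06 ⇒ Q>K, reverse
Step 1:
                    J           E           X           D
  I             5.863     0.02073       2.312       2.341
  C             2.319       4.638       4.638      -2.319
  E             8.182       4.659        6.95     0.02204
  solve Keq expr → x = -2.319; check Q = 2.5700e-06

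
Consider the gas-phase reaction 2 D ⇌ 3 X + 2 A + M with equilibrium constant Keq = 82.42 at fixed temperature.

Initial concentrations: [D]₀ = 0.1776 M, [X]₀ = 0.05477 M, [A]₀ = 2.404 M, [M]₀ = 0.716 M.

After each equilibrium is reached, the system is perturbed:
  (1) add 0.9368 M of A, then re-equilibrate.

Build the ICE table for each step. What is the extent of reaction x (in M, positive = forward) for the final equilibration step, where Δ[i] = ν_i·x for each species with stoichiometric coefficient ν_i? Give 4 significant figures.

Q₀ = 0.02155 vs Keq = 82.42 ⇒ Q<K, forward
Step 1:
                  D         X         A         M
  I          0.1776   0.05477     2.404     0.716
  C         -0.1429    0.2143    0.1429   0.07143
  E         0.03474    0.2691     2.547    0.7874
  solve Keq expr → x = 0.07143; check Q = 82.42
Then add 0.9368 M of A.
Step 2:
                  D         X         A         M
  I         0.03474    0.2691     3.484    0.7874
  C        0.009006  -0.01351 -0.009006 -0.004503
  E         0.04375    0.2555     3.475    0.7829
  solve Keq expr → x = -0.004503; check Q = 82.42

x = -0.004503 M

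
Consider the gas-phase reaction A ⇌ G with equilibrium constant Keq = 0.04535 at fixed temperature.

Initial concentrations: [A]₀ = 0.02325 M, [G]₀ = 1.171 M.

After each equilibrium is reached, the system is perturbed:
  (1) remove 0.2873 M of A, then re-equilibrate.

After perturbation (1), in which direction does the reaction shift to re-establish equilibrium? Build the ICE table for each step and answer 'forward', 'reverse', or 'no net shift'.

Direction: reverse

Q₀ = 50.37 vs Keq = 0.04535 ⇒ Q>K, reverse
Step 1:
                   A          G
  Initial    0.02325      1.171
  Change       1.119     -1.119
  Equil        1.142    0.05181
  solve Keq expr → x = -1.119; check Q = 0.04535
Then remove 0.2873 M of A.
Step 2:
                   A          G
  Initial     0.8551    0.05181
  Change     0.01246   -0.01246
  Equil       0.8676    0.03935
  solve Keq expr → x = -0.01246; check Q = 0.04535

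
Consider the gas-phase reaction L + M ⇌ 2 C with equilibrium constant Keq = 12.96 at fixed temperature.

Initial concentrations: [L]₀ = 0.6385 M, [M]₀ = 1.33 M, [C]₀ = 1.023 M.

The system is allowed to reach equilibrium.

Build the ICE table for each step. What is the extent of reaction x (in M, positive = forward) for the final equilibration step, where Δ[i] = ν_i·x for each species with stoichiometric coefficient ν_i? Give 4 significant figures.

x = 0.3802 M

Q₀ = 1.232 vs Keq = 12.96 ⇒ Q<K, forward
Step 1:
                    L           M           C
  Initial      0.6385        1.33       1.023
  Change      -0.3802     -0.3802      0.7603
  Equil        0.2583      0.9498       1.783
  solve Keq expr → x = 0.3802; check Q = 12.96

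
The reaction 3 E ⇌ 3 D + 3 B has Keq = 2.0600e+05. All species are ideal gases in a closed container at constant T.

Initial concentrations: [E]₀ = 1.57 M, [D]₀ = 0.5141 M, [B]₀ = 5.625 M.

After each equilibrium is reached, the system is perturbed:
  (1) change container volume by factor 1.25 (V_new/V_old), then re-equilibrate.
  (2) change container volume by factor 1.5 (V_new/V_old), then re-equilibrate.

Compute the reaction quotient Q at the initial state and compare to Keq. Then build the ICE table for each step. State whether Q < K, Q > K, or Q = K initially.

Q₀ = 6.249; Q < K (proceeds forward)

Q₀ = 6.249 vs Keq = 2.0600e+05 ⇒ Q<K, forward
Step 1:
                  E         D         B
  I            1.57    0.5141     5.625
  C           -1.35      1.35      1.35
  E          0.2201     1.864     6.975
  solve Keq expr → x = 0.45; check Q = 2.0600e+05
Then change container volume by factor 1.25 (V_new/V_old).
Step 2:
                  E         D         B
  I          0.1761     1.491      5.58
  C        -0.03144   0.03144   0.03144
  E          0.1447     1.523     5.611
  solve Keq expr → x = 0.01048; check Q = 2.0600e+05
Then change container volume by factor 1.5 (V_new/V_old).
Step 3:
                  E         D         B
  I         0.09644     1.015     3.741
  C        -0.02974   0.02974   0.02974
  E         0.06671     1.045     3.771
  solve Keq expr → x = 0.009913; check Q = 2.0600e+05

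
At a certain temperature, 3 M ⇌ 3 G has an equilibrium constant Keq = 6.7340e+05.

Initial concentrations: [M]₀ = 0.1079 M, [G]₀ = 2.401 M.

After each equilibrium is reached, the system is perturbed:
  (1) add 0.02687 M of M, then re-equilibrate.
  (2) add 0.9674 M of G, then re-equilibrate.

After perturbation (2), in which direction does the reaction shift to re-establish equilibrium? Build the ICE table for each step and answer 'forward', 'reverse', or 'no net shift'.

Q₀ = 1.1018e+04 vs Keq = 6.7340e+05 ⇒ Q<K, forward
Step 1:
                   M          G
  Initial     0.1079      2.401
  Change     -0.0796     0.0796
  Equil       0.0283      2.481
  solve Keq expr → x = 0.02653; check Q = 6.7340e+05
Then add 0.02687 M of M.
Step 2:
                   M          G
  Initial    0.05517      2.481
  Change    -0.02657    0.02657
  Equil       0.0286      2.507
  solve Keq expr → x = 0.008856; check Q = 6.7340e+05
Then add 0.9674 M of G.
Step 3:
                   M          G
  Initial     0.0286      3.475
  Change     0.01091   -0.01091
  Equil      0.03952      3.464
  solve Keq expr → x = -0.003637; check Q = 6.7340e+05

Direction: reverse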